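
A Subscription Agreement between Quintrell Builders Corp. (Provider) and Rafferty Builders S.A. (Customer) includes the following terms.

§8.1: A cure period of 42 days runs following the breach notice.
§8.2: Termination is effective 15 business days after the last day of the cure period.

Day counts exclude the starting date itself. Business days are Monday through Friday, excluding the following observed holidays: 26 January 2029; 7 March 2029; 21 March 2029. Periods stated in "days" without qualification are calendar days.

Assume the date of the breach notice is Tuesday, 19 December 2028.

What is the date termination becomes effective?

20 February 2029

The last day of the cure period: 19 December 2028 + 42 days = 30 January 2029.
From Tuesday, 30 January 2029, 15 business days (Jan 31, Feb 1, Feb 2, Feb 5, …, Feb 16, Feb 19, Feb 20, skipping weekends) brings us to Tuesday, 20 February 2029, which is the date termination becomes effective.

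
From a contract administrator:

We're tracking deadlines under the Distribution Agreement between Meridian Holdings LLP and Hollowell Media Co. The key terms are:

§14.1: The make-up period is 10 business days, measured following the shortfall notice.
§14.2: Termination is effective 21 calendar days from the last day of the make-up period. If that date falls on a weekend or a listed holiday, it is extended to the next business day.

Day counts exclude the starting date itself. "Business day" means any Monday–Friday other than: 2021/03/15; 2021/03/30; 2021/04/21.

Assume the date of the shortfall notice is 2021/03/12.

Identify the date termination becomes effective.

The last day of the make-up period: 10 business days after Friday, 2021/03/12, skipping weekends and the listed holiday on Mar 15 — Mar 16, Mar 17, Mar 18, Mar 19, Mar 22, Mar 23, Mar 24, Mar 25, Mar 26, Mar 29 — lands on Monday, 2021/03/29.
Adding 21 calendar days to 2021/03/29 gives 2021/04/19, which is the date termination becomes effective. 2021/04/19 is a Monday and is not a listed holiday, so no roll-forward applies.

2021/04/19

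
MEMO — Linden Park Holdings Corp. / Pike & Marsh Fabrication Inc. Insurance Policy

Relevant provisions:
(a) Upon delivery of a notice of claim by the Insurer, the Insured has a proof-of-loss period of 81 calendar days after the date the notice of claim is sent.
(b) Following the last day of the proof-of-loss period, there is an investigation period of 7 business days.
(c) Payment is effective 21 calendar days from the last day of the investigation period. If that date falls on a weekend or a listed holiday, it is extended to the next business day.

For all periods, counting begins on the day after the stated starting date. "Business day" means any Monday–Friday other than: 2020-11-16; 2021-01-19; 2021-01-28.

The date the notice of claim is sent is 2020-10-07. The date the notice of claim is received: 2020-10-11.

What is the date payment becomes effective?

Adding 81 calendar days to 2020-10-07 gives 2020-12-27, which is the last day of the proof-of-loss period.
The last day of the investigation period: 7 business days after Sunday, 2020-12-27, skipping weekends — Dec 28, Dec 29, Dec 30, Dec 31, Jan 1, Jan 4, Jan 5 — lands on Tuesday, 2021-01-05.
Adding 21 calendar days to 2021-01-05 gives 2021-01-26, which is the date payment becomes effective. 2021-01-26 is a Tuesday and is not a listed holiday, so no roll-forward applies.

2021-01-26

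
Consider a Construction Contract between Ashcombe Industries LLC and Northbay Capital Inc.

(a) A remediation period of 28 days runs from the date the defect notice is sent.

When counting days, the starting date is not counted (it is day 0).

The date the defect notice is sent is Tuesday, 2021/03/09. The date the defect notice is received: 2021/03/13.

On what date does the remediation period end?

The last day of the remediation period: 28 calendar days after 2021/03/09 is 2021/04/06.

2021/04/06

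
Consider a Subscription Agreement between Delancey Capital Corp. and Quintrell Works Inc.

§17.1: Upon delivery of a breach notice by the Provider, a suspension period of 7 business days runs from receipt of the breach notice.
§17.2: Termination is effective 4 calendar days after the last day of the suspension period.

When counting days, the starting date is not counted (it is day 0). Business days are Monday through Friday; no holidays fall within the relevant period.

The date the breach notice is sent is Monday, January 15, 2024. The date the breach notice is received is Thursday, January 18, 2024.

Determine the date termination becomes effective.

The last day of the suspension period: counting 7 business days from Thursday, January 18, 2024 (Jan 19, Jan 22, Jan 23, Jan 24, Jan 25, Jan 26, Jan 29, skipping weekends) reaches Monday, January 29, 2024.
Adding 4 calendar days to January 29, 2024 gives February 2, 2024, which is the date termination becomes effective.

February 2, 2024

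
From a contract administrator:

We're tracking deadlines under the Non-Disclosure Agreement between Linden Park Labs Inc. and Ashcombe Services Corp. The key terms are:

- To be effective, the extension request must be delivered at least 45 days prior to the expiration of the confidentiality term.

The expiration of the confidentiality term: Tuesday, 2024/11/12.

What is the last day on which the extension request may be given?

2024/09/28

2024/11/12 minus 45 days is 2024/09/28.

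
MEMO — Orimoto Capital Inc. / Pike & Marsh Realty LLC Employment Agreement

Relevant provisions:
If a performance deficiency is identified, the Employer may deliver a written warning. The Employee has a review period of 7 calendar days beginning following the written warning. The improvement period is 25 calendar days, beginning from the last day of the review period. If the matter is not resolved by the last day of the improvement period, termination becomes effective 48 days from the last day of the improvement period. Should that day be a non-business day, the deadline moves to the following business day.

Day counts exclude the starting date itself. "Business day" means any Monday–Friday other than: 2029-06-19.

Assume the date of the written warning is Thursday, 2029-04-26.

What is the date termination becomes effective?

2029-07-16

The last day of the review period: 7 calendar days after 2029-04-26 is 2029-05-03.
Adding 25 calendar days to 2029-05-03 gives 2029-05-28, which is the last day of the improvement period.
The date termination becomes effective: 48 calendar days after 2029-05-28 is 2029-07-15. That falls on a Sunday, so it rolls to the next business day, Monday, 2029-07-16.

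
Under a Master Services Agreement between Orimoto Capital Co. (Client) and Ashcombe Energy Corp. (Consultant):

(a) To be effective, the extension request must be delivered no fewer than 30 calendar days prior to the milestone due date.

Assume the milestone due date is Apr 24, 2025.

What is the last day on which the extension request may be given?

Mar 25, 2025

Apr 24, 2025 minus 30 days is Mar 25, 2025.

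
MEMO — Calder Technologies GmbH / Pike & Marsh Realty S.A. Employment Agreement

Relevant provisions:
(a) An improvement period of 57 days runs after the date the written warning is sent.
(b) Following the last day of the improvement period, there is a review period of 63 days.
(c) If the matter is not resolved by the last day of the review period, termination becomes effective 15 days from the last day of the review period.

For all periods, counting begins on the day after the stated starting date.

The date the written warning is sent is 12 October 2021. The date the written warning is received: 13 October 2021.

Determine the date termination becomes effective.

The last day of the improvement period: 57 calendar days after 12 October 2021 is 8 December 2021.
The last day of the review period: 8 December 2021 + 63 days = 9 February 2022.
The date termination becomes effective: 15 calendar days after 9 February 2022 is 24 February 2022.

24 February 2022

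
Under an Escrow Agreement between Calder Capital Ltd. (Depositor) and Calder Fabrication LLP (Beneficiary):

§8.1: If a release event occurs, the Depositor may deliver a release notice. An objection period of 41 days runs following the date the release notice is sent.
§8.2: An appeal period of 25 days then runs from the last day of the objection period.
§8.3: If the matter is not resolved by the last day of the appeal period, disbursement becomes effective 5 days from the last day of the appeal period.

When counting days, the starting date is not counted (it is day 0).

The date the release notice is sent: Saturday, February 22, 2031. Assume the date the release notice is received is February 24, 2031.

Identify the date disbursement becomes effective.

Adding 41 calendar days to February 22, 2031 gives April 4, 2031, which is the last day of the objection period.
Adding 25 calendar days to April 4, 2031 gives April 29, 2031, which is the last day of the appeal period.
The date disbursement becomes effective: April 29, 2031 + 5 days = May 4, 2031.

May 4, 2031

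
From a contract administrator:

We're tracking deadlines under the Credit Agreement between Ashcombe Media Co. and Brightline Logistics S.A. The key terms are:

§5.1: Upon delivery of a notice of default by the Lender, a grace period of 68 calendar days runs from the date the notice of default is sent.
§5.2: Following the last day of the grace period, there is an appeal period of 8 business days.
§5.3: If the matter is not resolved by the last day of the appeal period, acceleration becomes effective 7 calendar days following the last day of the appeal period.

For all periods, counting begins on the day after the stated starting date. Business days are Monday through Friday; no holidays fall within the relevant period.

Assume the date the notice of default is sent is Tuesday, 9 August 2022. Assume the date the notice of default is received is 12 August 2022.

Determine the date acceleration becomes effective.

2 November 2022

The last day of the grace period: 68 calendar days after 9 August 2022 is 16 October 2022.
The last day of the appeal period: counting 8 business days from Sunday, 16 October 2022 (Oct 17, Oct 18, Oct 19, Oct 20, Oct 21, Oct 24, Oct 25, Oct 26, skipping weekends) reaches Wednesday, 26 October 2022.
The date acceleration becomes effective: 7 calendar days after 26 October 2022 is 2 November 2022.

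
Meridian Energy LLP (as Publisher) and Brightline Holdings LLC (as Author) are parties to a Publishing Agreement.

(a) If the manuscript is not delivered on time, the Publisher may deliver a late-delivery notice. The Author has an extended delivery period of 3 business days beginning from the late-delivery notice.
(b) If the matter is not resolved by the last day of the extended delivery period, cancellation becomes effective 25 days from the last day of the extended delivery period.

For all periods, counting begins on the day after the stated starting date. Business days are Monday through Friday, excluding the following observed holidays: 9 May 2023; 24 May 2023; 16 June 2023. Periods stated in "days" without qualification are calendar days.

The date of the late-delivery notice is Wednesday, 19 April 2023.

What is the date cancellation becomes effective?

The last day of the extended delivery period: 3 business days after Wednesday, 19 April 2023, skipping weekends — Apr 20, Apr 21, Apr 24 — lands on Monday, 24 April 2023.
Adding 25 calendar days to 24 April 2023 gives 19 May 2023, which is the date cancellation becomes effective.

19 May 2023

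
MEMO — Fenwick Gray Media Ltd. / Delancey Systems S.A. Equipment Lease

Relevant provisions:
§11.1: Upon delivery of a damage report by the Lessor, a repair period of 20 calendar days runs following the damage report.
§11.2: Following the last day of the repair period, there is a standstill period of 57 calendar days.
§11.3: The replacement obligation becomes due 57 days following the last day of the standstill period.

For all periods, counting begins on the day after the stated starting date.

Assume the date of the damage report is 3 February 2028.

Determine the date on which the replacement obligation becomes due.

16 June 2028

Adding 20 calendar days to 3 February 2028 gives 23 February 2028, which is the last day of the repair period.
Adding 57 calendar days to 23 February 2028 gives 20 April 2028, which is the last day of the standstill period.
The date on which the replacement obligation becomes due: 20 April 2028 + 57 days = 16 June 2028.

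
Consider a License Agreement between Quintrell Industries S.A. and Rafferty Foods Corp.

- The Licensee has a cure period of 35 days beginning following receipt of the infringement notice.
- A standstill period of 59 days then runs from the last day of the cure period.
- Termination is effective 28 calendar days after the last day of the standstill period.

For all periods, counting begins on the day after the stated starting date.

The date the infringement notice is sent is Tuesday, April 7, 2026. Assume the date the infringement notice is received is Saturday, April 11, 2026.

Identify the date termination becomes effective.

August 11, 2026

The last day of the cure period: 35 calendar days after April 11, 2026 is May 16, 2026.
The last day of the standstill period: May 16, 2026 + 59 days = July 14, 2026.
Adding 28 calendar days to July 14, 2026 gives August 11, 2026, which is the date termination becomes effective.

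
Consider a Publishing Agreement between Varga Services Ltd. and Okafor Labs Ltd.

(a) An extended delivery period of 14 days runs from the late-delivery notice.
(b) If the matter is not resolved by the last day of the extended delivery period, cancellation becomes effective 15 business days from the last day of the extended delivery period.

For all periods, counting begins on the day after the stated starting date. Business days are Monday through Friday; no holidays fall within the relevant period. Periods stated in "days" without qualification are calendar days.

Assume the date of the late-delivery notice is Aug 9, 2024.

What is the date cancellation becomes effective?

Sep 13, 2024

Adding 14 calendar days to Aug 9, 2024 gives Aug 23, 2024, which is the last day of the extended delivery period.
The date cancellation becomes effective: counting 15 business days from Friday, Aug 23, 2024 (Aug 26, Aug 27, Aug 28, Aug 29, …, Sep 11, Sep 12, Sep 13, skipping weekends) reaches Friday, Sep 13, 2024.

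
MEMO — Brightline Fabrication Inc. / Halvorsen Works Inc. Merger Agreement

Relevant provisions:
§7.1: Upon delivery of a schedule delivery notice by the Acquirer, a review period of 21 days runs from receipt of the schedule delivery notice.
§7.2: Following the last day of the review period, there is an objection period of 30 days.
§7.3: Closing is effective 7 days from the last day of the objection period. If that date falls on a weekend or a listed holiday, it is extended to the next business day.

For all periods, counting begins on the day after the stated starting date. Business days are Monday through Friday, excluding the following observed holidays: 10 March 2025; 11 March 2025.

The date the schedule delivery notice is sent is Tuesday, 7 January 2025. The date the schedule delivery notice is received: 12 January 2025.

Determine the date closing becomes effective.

12 March 2025

Adding 21 calendar days to 12 January 2025 gives 2 February 2025, which is the last day of the review period.
Adding 30 calendar days to 2 February 2025 gives 4 March 2025, which is the last day of the objection period.
The date closing becomes effective: 4 March 2025 + 7 days = 11 March 2025. That falls on Tuesday, a listed holiday, so it rolls to the next business day, Wednesday, 12 March 2025.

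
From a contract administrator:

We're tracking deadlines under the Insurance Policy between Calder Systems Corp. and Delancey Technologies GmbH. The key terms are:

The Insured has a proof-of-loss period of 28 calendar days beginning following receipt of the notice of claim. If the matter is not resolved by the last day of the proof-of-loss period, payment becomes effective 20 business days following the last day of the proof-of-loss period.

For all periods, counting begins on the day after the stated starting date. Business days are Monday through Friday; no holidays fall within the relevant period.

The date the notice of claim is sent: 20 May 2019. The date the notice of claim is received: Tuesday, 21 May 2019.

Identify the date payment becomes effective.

Adding 28 calendar days to 21 May 2019 gives 18 June 2019, which is the last day of the proof-of-loss period.
The date payment becomes effective: counting 20 business days from Tuesday, 18 June 2019 (Jun 19, Jun 20, Jun 21, Jun 24, …, Jul 12, Jul 15, Jul 16, skipping weekends) reaches Tuesday, 16 July 2019.

16 July 2019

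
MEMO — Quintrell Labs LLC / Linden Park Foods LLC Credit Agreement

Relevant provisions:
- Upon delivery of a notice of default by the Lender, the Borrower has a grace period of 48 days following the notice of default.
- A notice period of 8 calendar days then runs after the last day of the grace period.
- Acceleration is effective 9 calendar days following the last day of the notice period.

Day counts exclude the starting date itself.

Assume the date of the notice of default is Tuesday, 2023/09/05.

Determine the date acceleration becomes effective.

The last day of the grace period: 2023/09/05 + 48 days = 2023/10/23.
Adding 8 calendar days to 2023/10/23 gives 2023/10/31, which is the last day of the notice period.
The date acceleration becomes effective: 2023/10/31 + 9 days = 2023/11/09.

2023/11/09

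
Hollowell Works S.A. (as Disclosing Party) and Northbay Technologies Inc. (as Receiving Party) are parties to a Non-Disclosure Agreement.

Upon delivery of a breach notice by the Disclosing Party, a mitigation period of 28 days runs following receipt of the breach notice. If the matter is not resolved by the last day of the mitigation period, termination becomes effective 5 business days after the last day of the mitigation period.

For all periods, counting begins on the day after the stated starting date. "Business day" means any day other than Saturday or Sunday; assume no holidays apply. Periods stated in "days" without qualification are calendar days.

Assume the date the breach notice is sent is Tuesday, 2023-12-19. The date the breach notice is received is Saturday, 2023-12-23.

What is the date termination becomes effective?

The last day of the mitigation period: 2023-12-23 + 28 days = 2024-01-20.
From Saturday, 2024-01-20, 5 business days (Jan 22, Jan 23, Jan 24, Jan 25, Jan 26, skipping weekends) brings us to Friday, 2024-01-26, which is the date termination becomes effective.

2024-01-26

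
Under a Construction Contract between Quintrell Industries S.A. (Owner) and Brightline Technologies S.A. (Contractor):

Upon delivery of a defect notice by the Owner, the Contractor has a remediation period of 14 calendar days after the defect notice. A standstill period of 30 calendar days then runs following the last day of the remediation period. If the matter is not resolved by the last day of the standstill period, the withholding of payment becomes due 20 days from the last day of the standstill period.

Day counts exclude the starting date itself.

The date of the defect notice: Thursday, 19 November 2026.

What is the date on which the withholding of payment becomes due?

22 January 2027

Adding 14 calendar days to 19 November 2026 gives 3 December 2026, which is the last day of the remediation period.
Adding 30 calendar days to 3 December 2026 gives 2 January 2027, which is the last day of the standstill period.
The date on which the withholding of payment becomes due: 2 January 2027 + 20 days = 22 January 2027.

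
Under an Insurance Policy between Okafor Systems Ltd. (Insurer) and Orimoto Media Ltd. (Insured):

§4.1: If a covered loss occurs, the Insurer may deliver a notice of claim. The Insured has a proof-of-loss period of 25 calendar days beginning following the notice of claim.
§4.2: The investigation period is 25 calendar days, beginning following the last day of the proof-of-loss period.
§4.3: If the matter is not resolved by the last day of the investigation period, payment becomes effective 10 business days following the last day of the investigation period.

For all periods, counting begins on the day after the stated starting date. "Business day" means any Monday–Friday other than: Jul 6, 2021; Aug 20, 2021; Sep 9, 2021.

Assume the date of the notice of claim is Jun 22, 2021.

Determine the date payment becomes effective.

Aug 26, 2021

The last day of the proof-of-loss period: 25 calendar days after Jun 22, 2021 is Jul 17, 2021.
The last day of the investigation period: 25 calendar days after Jul 17, 2021 is Aug 11, 2021.
The date payment becomes effective: 10 business days after Wednesday, Aug 11, 2021, skipping weekends and the listed holiday on Aug 20 — Aug 12, Aug 13, Aug 16, Aug 17, Aug 18, Aug 19, Aug 23, Aug 24, Aug 25, Aug 26 — lands on Thursday, Aug 26, 2021.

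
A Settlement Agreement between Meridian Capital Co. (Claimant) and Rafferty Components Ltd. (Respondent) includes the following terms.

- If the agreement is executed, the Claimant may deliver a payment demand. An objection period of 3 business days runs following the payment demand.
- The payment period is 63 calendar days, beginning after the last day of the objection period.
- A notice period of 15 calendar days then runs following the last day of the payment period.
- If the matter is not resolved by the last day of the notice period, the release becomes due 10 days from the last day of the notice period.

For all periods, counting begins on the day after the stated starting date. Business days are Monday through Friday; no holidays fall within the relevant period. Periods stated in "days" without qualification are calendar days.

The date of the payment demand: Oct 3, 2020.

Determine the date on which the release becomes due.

The last day of the objection period: counting 3 business days from Saturday, Oct 3, 2020 (Oct 5, Oct 6, Oct 7, skipping weekends) reaches Wednesday, Oct 7, 2020.
Adding 63 calendar days to Oct 7, 2020 gives Dec 9, 2020, which is the last day of the payment period.
The last day of the notice period: Dec 9, 2020 + 15 days = Dec 24, 2020.
Adding 10 calendar days to Dec 24, 2020 gives Jan 3, 2021, which is the date on which the release becomes due.

Jan 3, 2021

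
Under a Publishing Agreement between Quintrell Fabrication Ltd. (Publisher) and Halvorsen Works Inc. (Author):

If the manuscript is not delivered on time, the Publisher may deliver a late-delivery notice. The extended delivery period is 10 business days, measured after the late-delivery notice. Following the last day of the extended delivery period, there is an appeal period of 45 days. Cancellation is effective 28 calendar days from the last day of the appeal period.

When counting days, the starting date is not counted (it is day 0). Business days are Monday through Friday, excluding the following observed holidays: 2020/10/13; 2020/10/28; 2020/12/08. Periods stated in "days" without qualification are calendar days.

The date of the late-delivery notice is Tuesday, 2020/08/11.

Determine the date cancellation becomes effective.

2020/11/06

The last day of the extended delivery period: 10 business days after Tuesday, 2020/08/11, skipping weekends — Aug 12, Aug 13, Aug 14, Aug 17, Aug 18, Aug 19, Aug 20, Aug 21, Aug 24, Aug 25 — lands on Tuesday, 2020/08/25.
Adding 45 calendar days to 2020/08/25 gives 2020/10/09, which is the last day of the appeal period.
Adding 28 calendar days to 2020/10/09 gives 2020/11/06, which is the date cancellation becomes effective.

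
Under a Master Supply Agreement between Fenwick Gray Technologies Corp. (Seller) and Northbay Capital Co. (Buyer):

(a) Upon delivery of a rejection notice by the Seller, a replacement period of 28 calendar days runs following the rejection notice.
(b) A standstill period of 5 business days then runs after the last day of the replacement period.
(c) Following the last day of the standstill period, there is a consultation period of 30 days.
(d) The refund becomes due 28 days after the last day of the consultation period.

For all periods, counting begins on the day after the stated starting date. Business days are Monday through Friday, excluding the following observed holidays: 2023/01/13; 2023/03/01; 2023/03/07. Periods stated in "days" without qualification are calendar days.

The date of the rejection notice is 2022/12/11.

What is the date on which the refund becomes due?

2023/03/15

The last day of the replacement period: 28 calendar days after 2022/12/11 is 2023/01/08.
The last day of the standstill period: 5 business days after Sunday, 2023/01/08, skipping weekends and the listed holiday on Jan 13 — Jan 9, Jan 10, Jan 11, Jan 12, Jan 16 — lands on Monday, 2023/01/16.
The last day of the consultation period: 2023/01/16 + 30 days = 2023/02/15.
The date on which the refund becomes due: 2023/02/15 + 28 days = 2023/03/15.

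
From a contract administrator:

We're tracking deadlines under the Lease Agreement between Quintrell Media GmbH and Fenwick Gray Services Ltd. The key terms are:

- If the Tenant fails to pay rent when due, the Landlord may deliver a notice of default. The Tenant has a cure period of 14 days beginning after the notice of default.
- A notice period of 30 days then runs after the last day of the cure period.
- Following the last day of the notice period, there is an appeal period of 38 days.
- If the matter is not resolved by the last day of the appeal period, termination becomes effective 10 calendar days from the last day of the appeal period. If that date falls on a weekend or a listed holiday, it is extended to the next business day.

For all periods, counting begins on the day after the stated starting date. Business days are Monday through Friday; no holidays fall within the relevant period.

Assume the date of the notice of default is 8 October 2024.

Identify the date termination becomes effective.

Adding 14 calendar days to 8 October 2024 gives 22 October 2024, which is the last day of the cure period.
The last day of the notice period: 30 calendar days after 22 October 2024 is 21 November 2024.
The last day of the appeal period: 38 calendar days after 21 November 2024 is 29 December 2024.
The date termination becomes effective: 29 December 2024 + 10 days = 8 January 2025. 8 January 2025 is a Wednesday, so no roll-forward applies.

8 January 2025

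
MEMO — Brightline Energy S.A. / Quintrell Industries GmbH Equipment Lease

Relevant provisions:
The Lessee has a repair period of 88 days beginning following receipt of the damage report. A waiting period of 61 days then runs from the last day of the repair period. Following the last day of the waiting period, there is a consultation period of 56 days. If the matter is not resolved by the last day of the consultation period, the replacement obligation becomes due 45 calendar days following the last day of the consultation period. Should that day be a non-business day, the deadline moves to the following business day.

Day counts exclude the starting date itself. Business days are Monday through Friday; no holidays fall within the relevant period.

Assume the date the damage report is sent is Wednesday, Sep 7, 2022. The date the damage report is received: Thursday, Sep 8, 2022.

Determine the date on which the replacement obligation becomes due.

The last day of the repair period: Sep 8, 2022 + 88 days = Dec 5, 2022.
Adding 61 calendar days to Dec 5, 2022 gives Feb 4, 2023, which is the last day of the waiting period.
Adding 56 calendar days to Feb 4, 2023 gives Apr 1, 2023, which is the last day of the consultation period.
The date on which the replacement obligation becomes due: 45 calendar days after Apr 1, 2023 is May 16, 2023. May 16, 2023 is a Tuesday, so no roll-forward applies.

May 16, 2023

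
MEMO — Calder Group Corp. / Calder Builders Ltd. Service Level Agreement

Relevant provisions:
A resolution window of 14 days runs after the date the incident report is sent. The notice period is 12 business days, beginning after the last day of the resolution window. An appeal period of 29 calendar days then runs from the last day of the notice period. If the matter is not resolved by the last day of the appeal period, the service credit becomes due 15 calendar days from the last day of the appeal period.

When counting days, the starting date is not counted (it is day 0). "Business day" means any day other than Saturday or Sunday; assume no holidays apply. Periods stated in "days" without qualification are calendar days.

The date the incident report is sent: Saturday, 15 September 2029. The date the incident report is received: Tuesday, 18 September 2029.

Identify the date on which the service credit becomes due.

29 November 2029

The last day of the resolution window: 15 September 2029 + 14 days = 29 September 2029.
The last day of the notice period: counting 12 business days from Saturday, 29 September 2029 (Oct 1, Oct 2, Oct 3, Oct 4, …, Oct 12, Oct 15, Oct 16, skipping weekends) reaches Tuesday, 16 October 2029.
The last day of the appeal period: 16 October 2029 + 29 days = 14 November 2029.
The date on which the service credit becomes due: 15 calendar days after 14 November 2029 is 29 November 2029.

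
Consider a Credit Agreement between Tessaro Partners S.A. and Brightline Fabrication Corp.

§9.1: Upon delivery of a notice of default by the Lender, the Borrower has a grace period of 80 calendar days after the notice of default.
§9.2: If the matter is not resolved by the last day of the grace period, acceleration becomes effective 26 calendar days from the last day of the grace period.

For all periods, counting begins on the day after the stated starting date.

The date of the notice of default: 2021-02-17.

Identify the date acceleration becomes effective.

2021-06-03

Adding 80 calendar days to 2021-02-17 gives 2021-05-08, which is the last day of the grace period.
The date acceleration becomes effective: 26 calendar days after 2021-05-08 is 2021-06-03.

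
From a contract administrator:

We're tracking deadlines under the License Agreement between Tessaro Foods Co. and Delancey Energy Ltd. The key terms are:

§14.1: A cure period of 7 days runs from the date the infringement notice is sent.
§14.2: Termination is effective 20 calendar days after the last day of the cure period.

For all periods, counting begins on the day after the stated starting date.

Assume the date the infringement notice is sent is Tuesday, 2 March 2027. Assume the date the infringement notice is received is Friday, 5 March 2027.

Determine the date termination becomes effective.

29 March 2027

Adding 7 calendar days to 2 March 2027 gives 9 March 2027, which is the last day of the cure period.
The date termination becomes effective: 9 March 2027 + 20 days = 29 March 2027.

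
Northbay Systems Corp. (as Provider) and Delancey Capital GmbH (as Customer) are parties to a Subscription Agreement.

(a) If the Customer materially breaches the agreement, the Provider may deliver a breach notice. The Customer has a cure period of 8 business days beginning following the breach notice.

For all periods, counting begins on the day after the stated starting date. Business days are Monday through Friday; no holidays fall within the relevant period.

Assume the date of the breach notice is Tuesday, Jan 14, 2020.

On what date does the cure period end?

The last day of the cure period: 8 business days after Tuesday, Jan 14, 2020, skipping weekends — Jan 15, Jan 16, Jan 17, Jan 20, Jan 21, Jan 22, Jan 23, Jan 24 — lands on Friday, Jan 24, 2020.

Jan 24, 2020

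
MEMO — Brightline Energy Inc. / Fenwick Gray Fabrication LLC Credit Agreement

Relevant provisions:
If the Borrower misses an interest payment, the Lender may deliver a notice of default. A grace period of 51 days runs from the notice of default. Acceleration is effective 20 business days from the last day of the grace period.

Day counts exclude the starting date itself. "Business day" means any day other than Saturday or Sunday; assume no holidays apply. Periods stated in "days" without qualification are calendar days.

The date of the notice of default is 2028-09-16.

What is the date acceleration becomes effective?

2028-12-04

Adding 51 calendar days to 2028-09-16 gives 2028-11-06, which is the last day of the grace period.
The date acceleration becomes effective: counting 20 business days from Monday, 2028-11-06 (Nov 7, Nov 8, Nov 9, Nov 10, …, Nov 30, Dec 1, Dec 4, skipping weekends) reaches Monday, 2028-12-04.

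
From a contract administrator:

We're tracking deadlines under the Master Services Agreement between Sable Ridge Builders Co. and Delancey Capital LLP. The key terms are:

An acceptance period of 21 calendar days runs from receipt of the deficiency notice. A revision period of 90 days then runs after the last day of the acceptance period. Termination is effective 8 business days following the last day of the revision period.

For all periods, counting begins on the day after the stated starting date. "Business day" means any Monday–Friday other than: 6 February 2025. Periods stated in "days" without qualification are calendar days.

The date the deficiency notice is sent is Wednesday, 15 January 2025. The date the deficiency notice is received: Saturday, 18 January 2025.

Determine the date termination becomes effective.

Adding 21 calendar days to 18 January 2025 gives 8 February 2025, which is the last day of the acceptance period.
Adding 90 calendar days to 8 February 2025 gives 9 May 2025, which is the last day of the revision period.
From Friday, 9 May 2025, 8 business days (May 12, May 13, May 14, May 15, May 16, May 19, May 20, May 21, skipping weekends) brings us to Wednesday, 21 May 2025, which is the date termination becomes effective.

21 May 2025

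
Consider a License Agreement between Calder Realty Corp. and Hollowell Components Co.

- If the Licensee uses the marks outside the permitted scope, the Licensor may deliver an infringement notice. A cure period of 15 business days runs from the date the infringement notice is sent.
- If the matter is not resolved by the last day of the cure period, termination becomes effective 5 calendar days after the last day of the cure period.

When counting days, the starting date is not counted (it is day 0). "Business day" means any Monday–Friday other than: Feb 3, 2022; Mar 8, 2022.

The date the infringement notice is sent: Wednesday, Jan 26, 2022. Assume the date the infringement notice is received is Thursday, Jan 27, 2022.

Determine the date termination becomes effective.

Feb 22, 2022

The last day of the cure period: 15 business days after Wednesday, Jan 26, 2022, skipping weekends and the listed holiday on Feb 3 — Jan 27, Jan 28, Jan 31, Feb 1, …, Feb 15, Feb 16, Feb 17 — lands on Thursday, Feb 17, 2022.
The date termination becomes effective: Feb 17, 2022 + 5 days = Feb 22, 2022.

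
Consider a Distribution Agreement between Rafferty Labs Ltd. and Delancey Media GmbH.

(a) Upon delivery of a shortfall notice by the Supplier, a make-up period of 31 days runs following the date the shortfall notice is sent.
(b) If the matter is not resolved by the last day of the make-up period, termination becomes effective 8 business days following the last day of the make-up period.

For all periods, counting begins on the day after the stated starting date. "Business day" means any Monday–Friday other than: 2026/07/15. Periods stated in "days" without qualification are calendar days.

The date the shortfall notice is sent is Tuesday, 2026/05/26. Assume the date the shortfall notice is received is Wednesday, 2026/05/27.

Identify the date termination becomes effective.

The last day of the make-up period: 2026/05/26 + 31 days = 2026/06/26.
The date termination becomes effective: counting 8 business days from Friday, 2026/06/26 (Jun 29, Jun 30, Jul 1, Jul 2, Jul 3, Jul 6, Jul 7, Jul 8, skipping weekends) reaches Wednesday, 2026/07/08.

2026/07/08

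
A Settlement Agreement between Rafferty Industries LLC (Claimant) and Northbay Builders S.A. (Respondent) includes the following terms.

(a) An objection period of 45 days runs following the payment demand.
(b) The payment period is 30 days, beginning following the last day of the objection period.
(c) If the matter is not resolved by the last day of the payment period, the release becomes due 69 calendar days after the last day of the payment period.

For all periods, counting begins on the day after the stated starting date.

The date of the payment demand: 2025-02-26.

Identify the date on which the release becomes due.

2025-07-20

The last day of the objection period: 2025-02-26 + 45 days = 2025-04-12.
The last day of the payment period: 2025-04-12 + 30 days = 2025-05-12.
The date on which the release becomes due: 69 calendar days after 2025-05-12 is 2025-07-20.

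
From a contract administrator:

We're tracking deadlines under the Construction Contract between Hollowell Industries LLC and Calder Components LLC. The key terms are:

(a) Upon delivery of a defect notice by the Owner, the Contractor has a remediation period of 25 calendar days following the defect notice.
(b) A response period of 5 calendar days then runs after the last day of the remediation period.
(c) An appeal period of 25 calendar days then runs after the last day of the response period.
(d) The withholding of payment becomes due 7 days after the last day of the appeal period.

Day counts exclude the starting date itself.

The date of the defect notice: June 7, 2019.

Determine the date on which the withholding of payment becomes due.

August 8, 2019

Adding 25 calendar days to June 7, 2019 gives July 2, 2019, which is the last day of the remediation period.
Adding 5 calendar days to July 2, 2019 gives July 7, 2019, which is the last day of the response period.
The last day of the appeal period: July 7, 2019 + 25 days = August 1, 2019.
The date on which the withholding of payment becomes due: August 1, 2019 + 7 days = August 8, 2019.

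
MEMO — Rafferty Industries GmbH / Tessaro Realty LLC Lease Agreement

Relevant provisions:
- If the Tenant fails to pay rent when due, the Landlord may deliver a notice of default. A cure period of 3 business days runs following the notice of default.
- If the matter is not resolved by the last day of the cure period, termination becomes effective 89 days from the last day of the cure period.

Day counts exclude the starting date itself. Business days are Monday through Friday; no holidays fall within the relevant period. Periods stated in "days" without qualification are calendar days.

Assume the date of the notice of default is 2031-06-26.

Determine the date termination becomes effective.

From Thursday, 2031-06-26, 3 business days (Jun 27, Jun 30, Jul 1, skipping weekends) brings us to Tuesday, 2031-07-01, which is the last day of the cure period.
Adding 89 calendar days to 2031-07-01 gives 2031-09-28, which is the date termination becomes effective.

2031-09-28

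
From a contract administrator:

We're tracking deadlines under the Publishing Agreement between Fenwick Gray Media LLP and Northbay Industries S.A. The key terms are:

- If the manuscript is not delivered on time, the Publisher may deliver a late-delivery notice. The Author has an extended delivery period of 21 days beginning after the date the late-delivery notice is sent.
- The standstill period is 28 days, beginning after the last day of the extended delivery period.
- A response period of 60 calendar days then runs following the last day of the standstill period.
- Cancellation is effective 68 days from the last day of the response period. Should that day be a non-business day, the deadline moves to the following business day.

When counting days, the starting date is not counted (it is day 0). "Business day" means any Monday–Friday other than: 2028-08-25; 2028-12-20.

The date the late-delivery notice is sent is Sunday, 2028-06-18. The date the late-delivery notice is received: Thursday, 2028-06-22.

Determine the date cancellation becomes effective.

2028-12-12

The last day of the extended delivery period: 2028-06-18 + 21 days = 2028-07-09.
The last day of the standstill period: 28 calendar days after 2028-07-09 is 2028-08-06.
Adding 60 calendar days to 2028-08-06 gives 2028-10-05, which is the last day of the response period.
The date cancellation becomes effective: 68 calendar days after 2028-10-05 is 2028-12-12. 2028-12-12 is a Tuesday and is not a listed holiday, so no roll-forward applies.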